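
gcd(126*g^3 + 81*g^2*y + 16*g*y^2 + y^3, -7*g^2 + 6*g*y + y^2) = 7*g + y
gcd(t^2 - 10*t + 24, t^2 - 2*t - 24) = t - 6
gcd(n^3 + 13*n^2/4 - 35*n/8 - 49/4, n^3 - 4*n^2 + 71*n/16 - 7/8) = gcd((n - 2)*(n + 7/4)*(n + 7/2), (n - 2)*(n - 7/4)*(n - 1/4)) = n - 2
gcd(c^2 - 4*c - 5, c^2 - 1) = c + 1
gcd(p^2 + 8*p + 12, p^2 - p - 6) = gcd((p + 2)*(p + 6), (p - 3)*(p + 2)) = p + 2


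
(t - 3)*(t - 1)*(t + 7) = t^3 + 3*t^2 - 25*t + 21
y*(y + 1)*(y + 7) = y^3 + 8*y^2 + 7*y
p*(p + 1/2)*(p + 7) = p^3 + 15*p^2/2 + 7*p/2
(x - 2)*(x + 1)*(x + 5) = x^3 + 4*x^2 - 7*x - 10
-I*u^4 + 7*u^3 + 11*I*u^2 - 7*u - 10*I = (u + 1)*(u + 2*I)*(u + 5*I)*(-I*u + I)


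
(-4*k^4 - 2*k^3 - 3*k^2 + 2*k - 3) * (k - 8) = -4*k^5 + 30*k^4 + 13*k^3 + 26*k^2 - 19*k + 24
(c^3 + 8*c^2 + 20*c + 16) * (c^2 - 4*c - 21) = c^5 + 4*c^4 - 33*c^3 - 232*c^2 - 484*c - 336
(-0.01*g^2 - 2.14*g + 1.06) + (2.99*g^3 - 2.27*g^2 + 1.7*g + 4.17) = 2.99*g^3 - 2.28*g^2 - 0.44*g + 5.23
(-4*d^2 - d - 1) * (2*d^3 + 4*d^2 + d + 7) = -8*d^5 - 18*d^4 - 10*d^3 - 33*d^2 - 8*d - 7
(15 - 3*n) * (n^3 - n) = -3*n^4 + 15*n^3 + 3*n^2 - 15*n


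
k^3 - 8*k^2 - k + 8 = (k - 8)*(k - 1)*(k + 1)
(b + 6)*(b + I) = b^2 + 6*b + I*b + 6*I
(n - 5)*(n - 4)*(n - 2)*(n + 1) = n^4 - 10*n^3 + 27*n^2 - 2*n - 40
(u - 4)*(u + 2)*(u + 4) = u^3 + 2*u^2 - 16*u - 32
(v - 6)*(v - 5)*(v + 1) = v^3 - 10*v^2 + 19*v + 30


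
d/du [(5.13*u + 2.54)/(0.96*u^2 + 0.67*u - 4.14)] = (4.9248*u^2 + 3.4371*u - (1.92*u + 0.67)*(5.13*u + 2.54) - 21.2382)/(0.96*u^2 + 0.67*u - 4.14)^2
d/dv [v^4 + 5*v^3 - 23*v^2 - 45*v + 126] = 4*v^3 + 15*v^2 - 46*v - 45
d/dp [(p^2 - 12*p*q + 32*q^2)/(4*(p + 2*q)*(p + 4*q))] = 3*q*(3*p^2 - 8*p*q - 48*q^2)/(2*(p^4 + 12*p^3*q + 52*p^2*q^2 + 96*p*q^3 + 64*q^4))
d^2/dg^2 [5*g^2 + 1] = 10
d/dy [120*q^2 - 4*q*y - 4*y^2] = -4*q - 8*y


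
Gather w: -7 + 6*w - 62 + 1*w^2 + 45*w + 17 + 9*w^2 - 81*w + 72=10*w^2 - 30*w + 20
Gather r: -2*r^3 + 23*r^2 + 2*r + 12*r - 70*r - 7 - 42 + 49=-2*r^3 + 23*r^2 - 56*r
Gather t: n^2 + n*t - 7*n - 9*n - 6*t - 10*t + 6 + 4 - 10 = n^2 - 16*n + t*(n - 16)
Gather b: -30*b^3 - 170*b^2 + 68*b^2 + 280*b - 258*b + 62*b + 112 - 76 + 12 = -30*b^3 - 102*b^2 + 84*b + 48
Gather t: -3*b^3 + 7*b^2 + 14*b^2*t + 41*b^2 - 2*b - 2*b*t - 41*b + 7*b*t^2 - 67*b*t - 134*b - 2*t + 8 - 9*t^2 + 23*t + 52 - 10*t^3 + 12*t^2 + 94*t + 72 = -3*b^3 + 48*b^2 - 177*b - 10*t^3 + t^2*(7*b + 3) + t*(14*b^2 - 69*b + 115) + 132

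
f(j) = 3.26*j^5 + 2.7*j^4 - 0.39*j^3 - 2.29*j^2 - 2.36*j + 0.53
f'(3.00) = 1585.27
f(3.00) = 973.19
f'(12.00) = 356433.40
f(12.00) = 866148.05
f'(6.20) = 26583.64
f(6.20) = 33660.46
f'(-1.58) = 60.94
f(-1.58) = -15.19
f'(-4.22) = 4353.86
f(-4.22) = -3507.65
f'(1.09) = 28.25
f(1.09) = 3.56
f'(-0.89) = 3.40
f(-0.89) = 0.97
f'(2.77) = 1165.15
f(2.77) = 658.73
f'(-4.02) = 3552.41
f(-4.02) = -2719.06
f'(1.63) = 148.90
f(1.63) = 45.48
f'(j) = 16.3*j^4 + 10.8*j^3 - 1.17*j^2 - 4.58*j - 2.36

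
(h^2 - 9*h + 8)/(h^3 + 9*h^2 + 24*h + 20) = (h^2 - 9*h + 8)/(h^3 + 9*h^2 + 24*h + 20)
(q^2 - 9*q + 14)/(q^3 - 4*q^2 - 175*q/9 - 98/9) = 9*(q - 2)/(9*q^2 + 27*q + 14)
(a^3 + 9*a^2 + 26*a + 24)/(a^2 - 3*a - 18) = (a^2 + 6*a + 8)/(a - 6)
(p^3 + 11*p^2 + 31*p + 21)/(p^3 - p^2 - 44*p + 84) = (p^2 + 4*p + 3)/(p^2 - 8*p + 12)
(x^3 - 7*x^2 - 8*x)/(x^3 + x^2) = (x - 8)/x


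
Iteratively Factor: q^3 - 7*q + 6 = (q - 2)*(q^2 + 2*q - 3) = (q - 2)*(q - 1)*(q + 3)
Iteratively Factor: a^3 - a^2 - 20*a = (a - 5)*(a^2 + 4*a) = (a - 5)*(a + 4)*(a)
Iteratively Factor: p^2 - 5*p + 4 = (p - 4)*(p - 1)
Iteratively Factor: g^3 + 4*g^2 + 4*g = (g + 2)*(g^2 + 2*g) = g*(g + 2)*(g + 2)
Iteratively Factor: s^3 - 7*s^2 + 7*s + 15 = (s + 1)*(s^2 - 8*s + 15) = (s - 5)*(s + 1)*(s - 3)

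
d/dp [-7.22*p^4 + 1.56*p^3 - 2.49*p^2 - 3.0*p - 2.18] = -28.88*p^3 + 4.68*p^2 - 4.98*p - 3.0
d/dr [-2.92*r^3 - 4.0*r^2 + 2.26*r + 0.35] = -8.76*r^2 - 8.0*r + 2.26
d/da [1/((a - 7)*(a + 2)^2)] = ((7 - a)*(a + 2) - 2*(a - 7)^2)/((a - 7)^3*(a + 2)^3)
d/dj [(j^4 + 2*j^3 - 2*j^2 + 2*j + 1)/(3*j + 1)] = (9*j^4 + 16*j^3 - 4*j - 1)/(9*j^2 + 6*j + 1)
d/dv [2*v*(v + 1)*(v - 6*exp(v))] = -12*v^2*exp(v) + 6*v^2 - 36*v*exp(v) + 4*v - 12*exp(v)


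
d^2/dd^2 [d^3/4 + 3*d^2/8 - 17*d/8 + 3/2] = 3*d/2 + 3/4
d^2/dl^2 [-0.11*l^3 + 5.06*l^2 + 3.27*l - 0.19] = 10.12 - 0.66*l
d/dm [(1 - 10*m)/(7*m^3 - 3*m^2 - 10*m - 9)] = (140*m^3 - 51*m^2 + 6*m + 100)/(49*m^6 - 42*m^5 - 131*m^4 - 66*m^3 + 154*m^2 + 180*m + 81)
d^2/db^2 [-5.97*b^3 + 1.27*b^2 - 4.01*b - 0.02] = 2.54 - 35.82*b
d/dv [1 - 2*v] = -2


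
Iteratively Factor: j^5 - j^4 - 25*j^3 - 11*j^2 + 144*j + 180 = (j + 2)*(j^4 - 3*j^3 - 19*j^2 + 27*j + 90) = (j + 2)*(j + 3)*(j^3 - 6*j^2 - j + 30) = (j - 3)*(j + 2)*(j + 3)*(j^2 - 3*j - 10) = (j - 3)*(j + 2)^2*(j + 3)*(j - 5)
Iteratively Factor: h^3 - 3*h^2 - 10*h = (h + 2)*(h^2 - 5*h) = (h - 5)*(h + 2)*(h)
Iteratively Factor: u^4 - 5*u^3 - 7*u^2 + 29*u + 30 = (u + 1)*(u^3 - 6*u^2 - u + 30) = (u + 1)*(u + 2)*(u^2 - 8*u + 15) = (u - 5)*(u + 1)*(u + 2)*(u - 3)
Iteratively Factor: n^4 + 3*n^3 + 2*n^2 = (n + 1)*(n^3 + 2*n^2) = (n + 1)*(n + 2)*(n^2) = n*(n + 1)*(n + 2)*(n)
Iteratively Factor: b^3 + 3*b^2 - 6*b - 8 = (b - 2)*(b^2 + 5*b + 4) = (b - 2)*(b + 4)*(b + 1)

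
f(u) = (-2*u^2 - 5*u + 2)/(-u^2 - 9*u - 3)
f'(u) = (-4*u - 5)/(-u^2 - 9*u - 3) + (2*u + 9)*(-2*u^2 - 5*u + 2)/(-u^2 - 9*u - 3)^2 = (13*u^2 + 16*u + 33)/(u^4 + 18*u^3 + 87*u^2 + 54*u + 9)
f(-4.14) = -0.68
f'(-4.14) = 0.65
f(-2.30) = 0.24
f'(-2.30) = 0.42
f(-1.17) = 0.83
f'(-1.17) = 0.85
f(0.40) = 0.05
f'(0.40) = 0.91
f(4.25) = 0.93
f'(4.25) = 0.10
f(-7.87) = -14.00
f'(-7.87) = 20.51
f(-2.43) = 0.18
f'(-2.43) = 0.42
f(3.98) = 0.91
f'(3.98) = 0.10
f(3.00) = 0.79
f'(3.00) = 0.13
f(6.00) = 1.08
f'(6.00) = 0.07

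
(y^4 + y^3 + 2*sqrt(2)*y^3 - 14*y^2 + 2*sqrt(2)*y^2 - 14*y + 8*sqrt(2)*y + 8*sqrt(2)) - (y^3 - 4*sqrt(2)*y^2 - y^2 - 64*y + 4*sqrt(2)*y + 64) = y^4 + 2*sqrt(2)*y^3 - 13*y^2 + 6*sqrt(2)*y^2 + 4*sqrt(2)*y + 50*y - 64 + 8*sqrt(2)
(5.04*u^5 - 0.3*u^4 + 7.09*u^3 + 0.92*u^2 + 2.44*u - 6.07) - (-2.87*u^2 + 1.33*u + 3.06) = 5.04*u^5 - 0.3*u^4 + 7.09*u^3 + 3.79*u^2 + 1.11*u - 9.13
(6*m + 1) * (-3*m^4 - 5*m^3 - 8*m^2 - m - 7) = -18*m^5 - 33*m^4 - 53*m^3 - 14*m^2 - 43*m - 7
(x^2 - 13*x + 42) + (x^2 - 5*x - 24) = 2*x^2 - 18*x + 18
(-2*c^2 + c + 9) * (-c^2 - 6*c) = 2*c^4 + 11*c^3 - 15*c^2 - 54*c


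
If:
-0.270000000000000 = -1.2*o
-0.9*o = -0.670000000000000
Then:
No Solution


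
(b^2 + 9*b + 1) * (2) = 2*b^2 + 18*b + 2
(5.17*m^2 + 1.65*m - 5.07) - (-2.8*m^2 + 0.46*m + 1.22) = 7.97*m^2 + 1.19*m - 6.29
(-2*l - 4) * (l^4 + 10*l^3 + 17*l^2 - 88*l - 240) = -2*l^5 - 24*l^4 - 74*l^3 + 108*l^2 + 832*l + 960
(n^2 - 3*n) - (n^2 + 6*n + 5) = -9*n - 5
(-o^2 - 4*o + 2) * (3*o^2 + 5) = -3*o^4 - 12*o^3 + o^2 - 20*o + 10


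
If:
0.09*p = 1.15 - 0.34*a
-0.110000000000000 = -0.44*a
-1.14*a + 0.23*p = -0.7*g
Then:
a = 0.25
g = -3.48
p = 11.83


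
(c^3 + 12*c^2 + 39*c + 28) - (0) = c^3 + 12*c^2 + 39*c + 28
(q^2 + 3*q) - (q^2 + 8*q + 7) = -5*q - 7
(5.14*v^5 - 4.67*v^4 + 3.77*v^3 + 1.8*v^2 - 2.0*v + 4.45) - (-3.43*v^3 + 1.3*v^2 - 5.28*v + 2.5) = 5.14*v^5 - 4.67*v^4 + 7.2*v^3 + 0.5*v^2 + 3.28*v + 1.95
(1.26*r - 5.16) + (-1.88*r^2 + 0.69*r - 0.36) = -1.88*r^2 + 1.95*r - 5.52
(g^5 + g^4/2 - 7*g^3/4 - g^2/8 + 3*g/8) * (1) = g^5 + g^4/2 - 7*g^3/4 - g^2/8 + 3*g/8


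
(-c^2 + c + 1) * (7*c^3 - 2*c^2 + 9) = -7*c^5 + 9*c^4 + 5*c^3 - 11*c^2 + 9*c + 9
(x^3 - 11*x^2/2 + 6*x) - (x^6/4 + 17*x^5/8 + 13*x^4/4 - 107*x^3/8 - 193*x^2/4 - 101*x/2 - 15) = -x^6/4 - 17*x^5/8 - 13*x^4/4 + 115*x^3/8 + 171*x^2/4 + 113*x/2 + 15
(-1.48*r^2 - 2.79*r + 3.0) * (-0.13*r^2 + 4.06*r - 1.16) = 0.1924*r^4 - 5.6461*r^3 - 10.0006*r^2 + 15.4164*r - 3.48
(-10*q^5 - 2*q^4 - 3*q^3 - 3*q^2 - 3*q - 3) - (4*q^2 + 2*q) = -10*q^5 - 2*q^4 - 3*q^3 - 7*q^2 - 5*q - 3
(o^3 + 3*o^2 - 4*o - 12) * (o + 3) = o^4 + 6*o^3 + 5*o^2 - 24*o - 36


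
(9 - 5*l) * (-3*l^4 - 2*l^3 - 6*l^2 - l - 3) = 15*l^5 - 17*l^4 + 12*l^3 - 49*l^2 + 6*l - 27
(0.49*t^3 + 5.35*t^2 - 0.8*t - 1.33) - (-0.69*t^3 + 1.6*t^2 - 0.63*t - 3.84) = 1.18*t^3 + 3.75*t^2 - 0.17*t + 2.51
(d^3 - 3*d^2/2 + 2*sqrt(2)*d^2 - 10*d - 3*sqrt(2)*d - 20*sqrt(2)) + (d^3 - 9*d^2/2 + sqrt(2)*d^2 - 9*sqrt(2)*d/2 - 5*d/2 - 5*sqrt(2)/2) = 2*d^3 - 6*d^2 + 3*sqrt(2)*d^2 - 25*d/2 - 15*sqrt(2)*d/2 - 45*sqrt(2)/2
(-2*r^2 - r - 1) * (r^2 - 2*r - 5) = -2*r^4 + 3*r^3 + 11*r^2 + 7*r + 5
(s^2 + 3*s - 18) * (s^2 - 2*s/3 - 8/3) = s^4 + 7*s^3/3 - 68*s^2/3 + 4*s + 48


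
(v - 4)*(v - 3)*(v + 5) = v^3 - 2*v^2 - 23*v + 60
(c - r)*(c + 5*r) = c^2 + 4*c*r - 5*r^2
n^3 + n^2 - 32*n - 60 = (n - 6)*(n + 2)*(n + 5)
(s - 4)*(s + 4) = s^2 - 16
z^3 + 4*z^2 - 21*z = z*(z - 3)*(z + 7)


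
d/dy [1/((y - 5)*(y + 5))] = -2*y/(y^4 - 50*y^2 + 625)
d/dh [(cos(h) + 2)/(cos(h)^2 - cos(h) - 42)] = (cos(h)^2 + 4*cos(h) + 40)*sin(h)/(sin(h)^2 + cos(h) + 41)^2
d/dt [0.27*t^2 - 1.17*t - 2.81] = 0.54*t - 1.17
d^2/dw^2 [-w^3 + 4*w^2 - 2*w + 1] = 8 - 6*w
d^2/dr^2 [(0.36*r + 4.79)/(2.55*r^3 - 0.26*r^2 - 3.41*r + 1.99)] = (14.0454*r^5 + 372.33162*r^4 - 44.502888*r^3 - 269.887686*r^2 - 119.242662*r + 121.239738)/(16.581375*r^9 - 5.07195*r^8 - 66.003435*r^7 + 52.367329*r^6 + 80.347197*r^5 - 112.490616*r^4 + 1.22894799999999*r^3 + 66.330879*r^2 - 40.511823*r + 7.880599)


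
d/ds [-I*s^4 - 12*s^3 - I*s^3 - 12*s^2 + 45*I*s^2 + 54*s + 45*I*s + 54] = -4*I*s^3 + s^2*(-36 - 3*I) + s*(-24 + 90*I) + 54 + 45*I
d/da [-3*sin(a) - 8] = -3*cos(a)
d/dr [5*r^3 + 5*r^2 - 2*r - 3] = 15*r^2 + 10*r - 2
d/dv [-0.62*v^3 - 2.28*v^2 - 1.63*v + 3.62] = -1.86*v^2 - 4.56*v - 1.63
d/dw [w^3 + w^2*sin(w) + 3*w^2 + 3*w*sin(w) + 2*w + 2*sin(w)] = w^2*cos(w) + 3*w^2 + 2*w*sin(w) + 3*w*cos(w) + 6*w + 3*sin(w) + 2*cos(w) + 2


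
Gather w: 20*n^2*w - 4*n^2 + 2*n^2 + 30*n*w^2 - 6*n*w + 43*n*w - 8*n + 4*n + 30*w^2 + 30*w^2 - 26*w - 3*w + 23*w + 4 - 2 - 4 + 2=-2*n^2 - 4*n + w^2*(30*n + 60) + w*(20*n^2 + 37*n - 6)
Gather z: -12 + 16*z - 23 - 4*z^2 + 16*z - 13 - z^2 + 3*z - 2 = -5*z^2 + 35*z - 50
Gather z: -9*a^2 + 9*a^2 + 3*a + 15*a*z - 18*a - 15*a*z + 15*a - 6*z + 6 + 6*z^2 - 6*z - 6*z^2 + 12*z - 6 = 0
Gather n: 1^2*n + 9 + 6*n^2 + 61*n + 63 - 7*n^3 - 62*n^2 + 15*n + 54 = -7*n^3 - 56*n^2 + 77*n + 126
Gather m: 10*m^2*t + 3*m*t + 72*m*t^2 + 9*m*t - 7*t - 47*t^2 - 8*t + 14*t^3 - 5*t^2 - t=10*m^2*t + m*(72*t^2 + 12*t) + 14*t^3 - 52*t^2 - 16*t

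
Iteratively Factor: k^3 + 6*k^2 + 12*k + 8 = (k + 2)*(k^2 + 4*k + 4) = (k + 2)^2*(k + 2)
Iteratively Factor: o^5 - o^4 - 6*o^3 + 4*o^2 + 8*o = (o - 2)*(o^4 + o^3 - 4*o^2 - 4*o) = (o - 2)^2*(o^3 + 3*o^2 + 2*o) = o*(o - 2)^2*(o^2 + 3*o + 2) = o*(o - 2)^2*(o + 2)*(o + 1)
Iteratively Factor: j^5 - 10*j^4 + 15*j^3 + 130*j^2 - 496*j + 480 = (j - 3)*(j^4 - 7*j^3 - 6*j^2 + 112*j - 160) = (j - 3)*(j - 2)*(j^3 - 5*j^2 - 16*j + 80) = (j - 5)*(j - 3)*(j - 2)*(j^2 - 16) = (j - 5)*(j - 4)*(j - 3)*(j - 2)*(j + 4)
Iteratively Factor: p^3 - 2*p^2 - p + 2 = (p - 2)*(p^2 - 1) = (p - 2)*(p + 1)*(p - 1)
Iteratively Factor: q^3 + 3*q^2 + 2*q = (q)*(q^2 + 3*q + 2) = q*(q + 2)*(q + 1)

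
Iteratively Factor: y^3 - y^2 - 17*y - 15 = (y + 3)*(y^2 - 4*y - 5) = (y + 1)*(y + 3)*(y - 5)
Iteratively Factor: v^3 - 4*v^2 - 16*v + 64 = (v - 4)*(v^2 - 16) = (v - 4)*(v + 4)*(v - 4)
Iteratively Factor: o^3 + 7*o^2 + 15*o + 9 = (o + 1)*(o^2 + 6*o + 9) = (o + 1)*(o + 3)*(o + 3)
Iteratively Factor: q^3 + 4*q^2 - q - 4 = (q + 4)*(q^2 - 1) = (q - 1)*(q + 4)*(q + 1)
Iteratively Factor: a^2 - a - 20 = (a - 5)*(a + 4)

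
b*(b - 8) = b^2 - 8*b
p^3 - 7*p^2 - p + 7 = (p - 7)*(p - 1)*(p + 1)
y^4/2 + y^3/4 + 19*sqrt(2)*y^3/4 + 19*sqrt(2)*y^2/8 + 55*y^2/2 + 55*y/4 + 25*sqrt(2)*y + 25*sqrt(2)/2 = (y/2 + sqrt(2))*(y + 1/2)*(y + 5*sqrt(2)/2)*(y + 5*sqrt(2))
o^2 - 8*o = o*(o - 8)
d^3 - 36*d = d*(d - 6)*(d + 6)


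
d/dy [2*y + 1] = 2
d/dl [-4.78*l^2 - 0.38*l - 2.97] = -9.56*l - 0.38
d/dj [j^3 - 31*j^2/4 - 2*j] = 3*j^2 - 31*j/2 - 2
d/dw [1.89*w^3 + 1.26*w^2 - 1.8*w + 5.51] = 5.67*w^2 + 2.52*w - 1.8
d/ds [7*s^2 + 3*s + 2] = 14*s + 3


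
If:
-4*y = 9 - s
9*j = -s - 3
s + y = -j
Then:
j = -24/41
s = 93/41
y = -69/41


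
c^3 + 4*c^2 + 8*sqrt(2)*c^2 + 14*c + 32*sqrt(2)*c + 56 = (c + 4)*(c + sqrt(2))*(c + 7*sqrt(2))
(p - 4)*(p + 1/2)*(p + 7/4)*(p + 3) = p^4 + 5*p^3/4 - 107*p^2/8 - 223*p/8 - 21/2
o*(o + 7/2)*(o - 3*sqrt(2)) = o^3 - 3*sqrt(2)*o^2 + 7*o^2/2 - 21*sqrt(2)*o/2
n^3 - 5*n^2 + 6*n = n*(n - 3)*(n - 2)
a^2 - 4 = (a - 2)*(a + 2)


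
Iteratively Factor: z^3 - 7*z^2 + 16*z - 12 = (z - 2)*(z^2 - 5*z + 6) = (z - 2)^2*(z - 3)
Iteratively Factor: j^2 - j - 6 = (j + 2)*(j - 3)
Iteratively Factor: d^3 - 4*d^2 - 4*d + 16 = (d - 4)*(d^2 - 4) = (d - 4)*(d + 2)*(d - 2)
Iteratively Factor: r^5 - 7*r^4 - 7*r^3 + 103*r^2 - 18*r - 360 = (r + 3)*(r^4 - 10*r^3 + 23*r^2 + 34*r - 120) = (r + 2)*(r + 3)*(r^3 - 12*r^2 + 47*r - 60) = (r - 3)*(r + 2)*(r + 3)*(r^2 - 9*r + 20) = (r - 4)*(r - 3)*(r + 2)*(r + 3)*(r - 5)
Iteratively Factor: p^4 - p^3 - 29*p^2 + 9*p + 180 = (p - 3)*(p^3 + 2*p^2 - 23*p - 60) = (p - 5)*(p - 3)*(p^2 + 7*p + 12) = (p - 5)*(p - 3)*(p + 4)*(p + 3)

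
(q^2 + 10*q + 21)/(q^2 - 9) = (q + 7)/(q - 3)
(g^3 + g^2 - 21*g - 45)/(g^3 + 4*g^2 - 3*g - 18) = (g - 5)/(g - 2)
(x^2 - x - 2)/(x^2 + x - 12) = (x^2 - x - 2)/(x^2 + x - 12)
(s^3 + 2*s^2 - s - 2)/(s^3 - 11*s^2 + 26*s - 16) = (s^2 + 3*s + 2)/(s^2 - 10*s + 16)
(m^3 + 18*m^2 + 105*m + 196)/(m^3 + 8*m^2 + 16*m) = (m^2 + 14*m + 49)/(m*(m + 4))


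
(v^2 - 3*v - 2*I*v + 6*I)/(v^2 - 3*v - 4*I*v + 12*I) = (v - 2*I)/(v - 4*I)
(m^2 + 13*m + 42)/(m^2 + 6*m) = (m + 7)/m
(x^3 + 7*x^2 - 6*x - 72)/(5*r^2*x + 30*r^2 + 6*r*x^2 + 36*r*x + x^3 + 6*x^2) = (x^2 + x - 12)/(5*r^2 + 6*r*x + x^2)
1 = 1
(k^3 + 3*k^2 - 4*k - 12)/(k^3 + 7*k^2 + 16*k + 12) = (k - 2)/(k + 2)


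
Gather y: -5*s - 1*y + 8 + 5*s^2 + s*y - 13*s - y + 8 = 5*s^2 - 18*s + y*(s - 2) + 16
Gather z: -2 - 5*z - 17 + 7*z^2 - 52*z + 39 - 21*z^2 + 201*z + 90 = -14*z^2 + 144*z + 110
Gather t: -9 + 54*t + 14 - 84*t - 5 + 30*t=0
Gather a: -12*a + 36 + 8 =44 - 12*a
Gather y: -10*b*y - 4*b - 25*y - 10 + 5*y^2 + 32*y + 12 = -4*b + 5*y^2 + y*(7 - 10*b) + 2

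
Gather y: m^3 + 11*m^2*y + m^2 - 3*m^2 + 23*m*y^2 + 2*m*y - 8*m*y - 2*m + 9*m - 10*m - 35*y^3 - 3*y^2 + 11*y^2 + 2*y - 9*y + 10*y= m^3 - 2*m^2 - 3*m - 35*y^3 + y^2*(23*m + 8) + y*(11*m^2 - 6*m + 3)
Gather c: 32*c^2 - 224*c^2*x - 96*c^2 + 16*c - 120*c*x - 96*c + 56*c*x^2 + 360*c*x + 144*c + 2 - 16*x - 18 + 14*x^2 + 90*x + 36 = c^2*(-224*x - 64) + c*(56*x^2 + 240*x + 64) + 14*x^2 + 74*x + 20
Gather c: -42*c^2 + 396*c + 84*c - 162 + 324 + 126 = -42*c^2 + 480*c + 288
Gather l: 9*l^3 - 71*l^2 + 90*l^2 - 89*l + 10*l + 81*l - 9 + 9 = 9*l^3 + 19*l^2 + 2*l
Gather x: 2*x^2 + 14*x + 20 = 2*x^2 + 14*x + 20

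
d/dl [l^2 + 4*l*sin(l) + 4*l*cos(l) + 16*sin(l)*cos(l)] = 4*sqrt(2)*l*cos(l + pi/4) + 2*l + 4*sqrt(2)*sin(l + pi/4) + 16*cos(2*l)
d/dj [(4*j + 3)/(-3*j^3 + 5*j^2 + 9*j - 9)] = (24*j^3 + 7*j^2 - 30*j - 63)/(9*j^6 - 30*j^5 - 29*j^4 + 144*j^3 - 9*j^2 - 162*j + 81)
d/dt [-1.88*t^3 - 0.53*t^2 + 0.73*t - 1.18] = -5.64*t^2 - 1.06*t + 0.73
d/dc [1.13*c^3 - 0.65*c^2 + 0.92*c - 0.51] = 3.39*c^2 - 1.3*c + 0.92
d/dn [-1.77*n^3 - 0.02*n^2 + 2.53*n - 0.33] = -5.31*n^2 - 0.04*n + 2.53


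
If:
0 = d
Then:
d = 0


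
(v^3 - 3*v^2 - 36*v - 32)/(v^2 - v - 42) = (-v^3 + 3*v^2 + 36*v + 32)/(-v^2 + v + 42)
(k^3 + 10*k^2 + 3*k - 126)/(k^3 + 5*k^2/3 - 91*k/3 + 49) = 3*(k + 6)/(3*k - 7)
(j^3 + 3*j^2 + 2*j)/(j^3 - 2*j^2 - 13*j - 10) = j/(j - 5)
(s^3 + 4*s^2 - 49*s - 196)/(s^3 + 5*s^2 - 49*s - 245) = (s + 4)/(s + 5)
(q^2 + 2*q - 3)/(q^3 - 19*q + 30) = (q^2 + 2*q - 3)/(q^3 - 19*q + 30)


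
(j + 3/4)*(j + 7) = j^2 + 31*j/4 + 21/4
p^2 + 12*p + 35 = (p + 5)*(p + 7)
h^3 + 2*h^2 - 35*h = h*(h - 5)*(h + 7)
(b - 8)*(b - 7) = b^2 - 15*b + 56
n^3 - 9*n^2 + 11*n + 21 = (n - 7)*(n - 3)*(n + 1)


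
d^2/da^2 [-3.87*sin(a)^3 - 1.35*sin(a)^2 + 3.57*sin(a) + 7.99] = -0.6675*sin(a) - 8.7075*sin(3*a) - 2.7*cos(2*a)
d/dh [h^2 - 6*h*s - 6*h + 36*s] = 2*h - 6*s - 6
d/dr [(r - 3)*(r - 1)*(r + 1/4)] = 3*r^2 - 15*r/2 + 2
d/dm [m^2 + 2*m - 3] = 2*m + 2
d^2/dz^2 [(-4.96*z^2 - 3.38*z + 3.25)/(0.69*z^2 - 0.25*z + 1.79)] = (-4.929636*z^3 + 46.040526*z^2 + 21.684078*z - 42.431672)/(0.328509*z^6 - 0.357075*z^5 + 2.686032*z^4 - 1.868275*z^3 + 6.968112*z^2 - 2.403075*z + 5.735339)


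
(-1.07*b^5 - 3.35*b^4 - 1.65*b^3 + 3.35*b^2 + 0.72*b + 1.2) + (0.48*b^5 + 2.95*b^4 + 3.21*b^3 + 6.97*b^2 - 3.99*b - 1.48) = -0.59*b^5 - 0.4*b^4 + 1.56*b^3 + 10.32*b^2 - 3.27*b - 0.28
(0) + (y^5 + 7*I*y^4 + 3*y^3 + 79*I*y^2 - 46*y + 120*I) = y^5 + 7*I*y^4 + 3*y^3 + 79*I*y^2 - 46*y + 120*I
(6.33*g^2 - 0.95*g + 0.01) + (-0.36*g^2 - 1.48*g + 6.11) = 5.97*g^2 - 2.43*g + 6.12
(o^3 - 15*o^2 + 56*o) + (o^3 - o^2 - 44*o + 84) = 2*o^3 - 16*o^2 + 12*o + 84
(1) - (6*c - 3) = 4 - 6*c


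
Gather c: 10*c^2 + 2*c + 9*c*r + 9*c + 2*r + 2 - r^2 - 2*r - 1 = 10*c^2 + c*(9*r + 11) - r^2 + 1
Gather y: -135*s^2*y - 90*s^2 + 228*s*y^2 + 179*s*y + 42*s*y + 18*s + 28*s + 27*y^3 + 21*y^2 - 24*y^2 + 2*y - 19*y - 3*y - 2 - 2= -90*s^2 + 46*s + 27*y^3 + y^2*(228*s - 3) + y*(-135*s^2 + 221*s - 20) - 4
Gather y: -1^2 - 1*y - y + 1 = -2*y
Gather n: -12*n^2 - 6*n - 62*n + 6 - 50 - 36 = -12*n^2 - 68*n - 80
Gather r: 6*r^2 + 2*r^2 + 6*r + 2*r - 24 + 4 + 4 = 8*r^2 + 8*r - 16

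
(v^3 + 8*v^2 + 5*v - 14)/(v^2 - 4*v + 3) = (v^2 + 9*v + 14)/(v - 3)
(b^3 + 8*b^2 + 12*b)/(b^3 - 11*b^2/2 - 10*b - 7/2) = 2*b*(b^2 + 8*b + 12)/(2*b^3 - 11*b^2 - 20*b - 7)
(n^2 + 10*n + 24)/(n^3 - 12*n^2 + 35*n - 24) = (n^2 + 10*n + 24)/(n^3 - 12*n^2 + 35*n - 24)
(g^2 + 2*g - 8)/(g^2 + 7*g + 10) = (g^2 + 2*g - 8)/(g^2 + 7*g + 10)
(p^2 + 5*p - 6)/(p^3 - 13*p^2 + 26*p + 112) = (p^2 + 5*p - 6)/(p^3 - 13*p^2 + 26*p + 112)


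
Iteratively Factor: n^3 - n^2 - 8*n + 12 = (n - 2)*(n^2 + n - 6) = (n - 2)*(n + 3)*(n - 2)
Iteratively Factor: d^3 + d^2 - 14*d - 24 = (d + 2)*(d^2 - d - 12) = (d + 2)*(d + 3)*(d - 4)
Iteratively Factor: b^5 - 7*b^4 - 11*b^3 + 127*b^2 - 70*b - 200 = (b - 5)*(b^4 - 2*b^3 - 21*b^2 + 22*b + 40) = (b - 5)^2*(b^3 + 3*b^2 - 6*b - 8) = (b - 5)^2*(b + 4)*(b^2 - b - 2) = (b - 5)^2*(b + 1)*(b + 4)*(b - 2)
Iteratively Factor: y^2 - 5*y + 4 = (y - 4)*(y - 1)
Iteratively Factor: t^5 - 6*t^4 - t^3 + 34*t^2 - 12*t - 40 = (t + 2)*(t^4 - 8*t^3 + 15*t^2 + 4*t - 20) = (t - 2)*(t + 2)*(t^3 - 6*t^2 + 3*t + 10) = (t - 5)*(t - 2)*(t + 2)*(t^2 - t - 2) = (t - 5)*(t - 2)^2*(t + 2)*(t + 1)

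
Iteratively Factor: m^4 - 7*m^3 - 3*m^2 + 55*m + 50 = (m + 1)*(m^3 - 8*m^2 + 5*m + 50) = (m - 5)*(m + 1)*(m^2 - 3*m - 10) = (m - 5)^2*(m + 1)*(m + 2)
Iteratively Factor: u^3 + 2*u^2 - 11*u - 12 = (u + 4)*(u^2 - 2*u - 3) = (u + 1)*(u + 4)*(u - 3)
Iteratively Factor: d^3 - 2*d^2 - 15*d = (d + 3)*(d^2 - 5*d) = (d - 5)*(d + 3)*(d)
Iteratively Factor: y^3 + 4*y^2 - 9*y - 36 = (y + 3)*(y^2 + y - 12) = (y + 3)*(y + 4)*(y - 3)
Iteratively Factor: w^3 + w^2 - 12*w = (w)*(w^2 + w - 12) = w*(w - 3)*(w + 4)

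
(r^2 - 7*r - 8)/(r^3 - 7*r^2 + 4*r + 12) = (r - 8)/(r^2 - 8*r + 12)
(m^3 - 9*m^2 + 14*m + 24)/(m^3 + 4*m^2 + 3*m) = (m^2 - 10*m + 24)/(m*(m + 3))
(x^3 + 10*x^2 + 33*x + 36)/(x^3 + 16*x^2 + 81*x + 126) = (x^2 + 7*x + 12)/(x^2 + 13*x + 42)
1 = 1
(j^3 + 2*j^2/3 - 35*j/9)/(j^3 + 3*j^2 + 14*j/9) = (3*j - 5)/(3*j + 2)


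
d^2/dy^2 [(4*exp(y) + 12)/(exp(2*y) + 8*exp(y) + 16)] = 4*(exp(2*y) - 4*exp(y) - 8)*exp(y)/(exp(4*y) + 16*exp(3*y) + 96*exp(2*y) + 256*exp(y) + 256)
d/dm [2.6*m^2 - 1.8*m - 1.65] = 5.2*m - 1.8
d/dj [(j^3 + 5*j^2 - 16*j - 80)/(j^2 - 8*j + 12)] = (j^4 - 16*j^3 + 12*j^2 + 280*j - 832)/(j^4 - 16*j^3 + 88*j^2 - 192*j + 144)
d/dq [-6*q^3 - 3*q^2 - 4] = 6*q*(-3*q - 1)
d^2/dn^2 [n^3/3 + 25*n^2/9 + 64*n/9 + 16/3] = 2*n + 50/9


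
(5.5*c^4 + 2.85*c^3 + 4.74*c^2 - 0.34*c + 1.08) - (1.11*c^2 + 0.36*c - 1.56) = 5.5*c^4 + 2.85*c^3 + 3.63*c^2 - 0.7*c + 2.64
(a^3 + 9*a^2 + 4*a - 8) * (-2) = -2*a^3 - 18*a^2 - 8*a + 16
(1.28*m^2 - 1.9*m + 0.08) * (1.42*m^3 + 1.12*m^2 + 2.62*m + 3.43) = 1.8176*m^5 - 1.2644*m^4 + 1.3392*m^3 - 0.497999999999999*m^2 - 6.3074*m + 0.2744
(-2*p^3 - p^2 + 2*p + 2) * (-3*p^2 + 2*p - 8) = 6*p^5 - p^4 + 8*p^3 + 6*p^2 - 12*p - 16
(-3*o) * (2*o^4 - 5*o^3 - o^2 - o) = -6*o^5 + 15*o^4 + 3*o^3 + 3*o^2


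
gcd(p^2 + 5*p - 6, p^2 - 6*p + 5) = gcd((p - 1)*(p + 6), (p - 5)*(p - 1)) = p - 1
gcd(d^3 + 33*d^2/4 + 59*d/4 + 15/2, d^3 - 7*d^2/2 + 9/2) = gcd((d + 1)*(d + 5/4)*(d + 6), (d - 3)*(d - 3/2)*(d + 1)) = d + 1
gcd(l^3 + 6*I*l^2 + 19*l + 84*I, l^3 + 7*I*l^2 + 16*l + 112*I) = l^2 + 3*I*l + 28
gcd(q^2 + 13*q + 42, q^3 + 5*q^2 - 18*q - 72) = q + 6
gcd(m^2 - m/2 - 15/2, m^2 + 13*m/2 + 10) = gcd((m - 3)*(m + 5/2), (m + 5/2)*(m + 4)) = m + 5/2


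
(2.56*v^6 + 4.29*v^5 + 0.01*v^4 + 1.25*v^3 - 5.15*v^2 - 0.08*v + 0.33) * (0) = 0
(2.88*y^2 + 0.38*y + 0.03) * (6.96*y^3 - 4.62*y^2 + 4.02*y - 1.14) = 20.0448*y^5 - 10.6608*y^4 + 10.0308*y^3 - 1.8942*y^2 - 0.3126*y - 0.0342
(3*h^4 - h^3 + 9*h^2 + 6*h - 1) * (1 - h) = -3*h^5 + 4*h^4 - 10*h^3 + 3*h^2 + 7*h - 1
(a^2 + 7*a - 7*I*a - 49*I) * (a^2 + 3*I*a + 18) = a^4 + 7*a^3 - 4*I*a^3 + 39*a^2 - 28*I*a^2 + 273*a - 126*I*a - 882*I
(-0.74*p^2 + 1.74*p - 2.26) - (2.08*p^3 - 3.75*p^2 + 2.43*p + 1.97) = -2.08*p^3 + 3.01*p^2 - 0.69*p - 4.23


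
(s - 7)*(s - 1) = s^2 - 8*s + 7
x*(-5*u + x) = -5*u*x + x^2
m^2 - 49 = (m - 7)*(m + 7)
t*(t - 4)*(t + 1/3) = t^3 - 11*t^2/3 - 4*t/3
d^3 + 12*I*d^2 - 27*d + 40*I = (d - I)*(d + 5*I)*(d + 8*I)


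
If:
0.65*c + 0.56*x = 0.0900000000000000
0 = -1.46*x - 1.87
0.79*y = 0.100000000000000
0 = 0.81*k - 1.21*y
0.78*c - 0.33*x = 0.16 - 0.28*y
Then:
No Solution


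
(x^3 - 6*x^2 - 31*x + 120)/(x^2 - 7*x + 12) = (x^2 - 3*x - 40)/(x - 4)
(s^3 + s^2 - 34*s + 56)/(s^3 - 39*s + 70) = (s - 4)/(s - 5)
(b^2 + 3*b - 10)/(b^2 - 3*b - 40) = (b - 2)/(b - 8)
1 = 1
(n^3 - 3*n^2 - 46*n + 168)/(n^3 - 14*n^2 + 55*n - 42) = (n^2 + 3*n - 28)/(n^2 - 8*n + 7)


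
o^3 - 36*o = o*(o - 6)*(o + 6)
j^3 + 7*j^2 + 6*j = j*(j + 1)*(j + 6)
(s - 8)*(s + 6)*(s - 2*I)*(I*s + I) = I*s^4 + 2*s^3 - I*s^3 - 2*s^2 - 50*I*s^2 - 100*s - 48*I*s - 96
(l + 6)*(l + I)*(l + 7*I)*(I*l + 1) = I*l^4 - 7*l^3 + 6*I*l^3 - 42*l^2 + I*l^2 - 7*l + 6*I*l - 42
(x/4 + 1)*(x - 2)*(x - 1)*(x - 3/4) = x^4/4 + x^3/16 - 43*x^2/16 + 31*x/8 - 3/2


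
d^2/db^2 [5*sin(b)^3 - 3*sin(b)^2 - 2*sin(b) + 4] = -45*sin(b)^3 + 12*sin(b)^2 + 32*sin(b) - 6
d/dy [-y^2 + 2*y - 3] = 2 - 2*y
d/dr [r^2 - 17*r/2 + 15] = 2*r - 17/2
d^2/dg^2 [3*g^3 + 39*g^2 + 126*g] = 18*g + 78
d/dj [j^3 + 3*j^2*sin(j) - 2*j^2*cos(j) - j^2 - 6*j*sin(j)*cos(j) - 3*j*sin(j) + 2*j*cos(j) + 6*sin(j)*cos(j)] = 2*j^2*sin(j) + 3*j^2*cos(j) + 3*j^2 + 4*j*sin(j) - 7*j*cos(j) - 6*j*cos(2*j) - 2*j - 3*sin(j) - 3*sin(2*j) + 2*cos(j) + 6*cos(2*j)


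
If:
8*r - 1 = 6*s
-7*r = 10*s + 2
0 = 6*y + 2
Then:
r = -1/61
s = -23/122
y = -1/3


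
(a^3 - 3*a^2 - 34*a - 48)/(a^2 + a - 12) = (a^3 - 3*a^2 - 34*a - 48)/(a^2 + a - 12)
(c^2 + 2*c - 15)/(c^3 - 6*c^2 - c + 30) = (c + 5)/(c^2 - 3*c - 10)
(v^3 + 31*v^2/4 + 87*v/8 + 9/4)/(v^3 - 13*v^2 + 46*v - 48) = (8*v^3 + 62*v^2 + 87*v + 18)/(8*(v^3 - 13*v^2 + 46*v - 48))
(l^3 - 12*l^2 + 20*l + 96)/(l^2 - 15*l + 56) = (l^2 - 4*l - 12)/(l - 7)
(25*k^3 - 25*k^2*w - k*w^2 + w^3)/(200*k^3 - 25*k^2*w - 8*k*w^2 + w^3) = (-k + w)/(-8*k + w)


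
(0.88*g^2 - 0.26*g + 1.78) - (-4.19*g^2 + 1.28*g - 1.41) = 5.07*g^2 - 1.54*g + 3.19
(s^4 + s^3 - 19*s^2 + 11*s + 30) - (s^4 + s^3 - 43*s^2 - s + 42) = 24*s^2 + 12*s - 12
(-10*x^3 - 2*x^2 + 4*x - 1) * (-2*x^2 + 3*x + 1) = 20*x^5 - 26*x^4 - 24*x^3 + 12*x^2 + x - 1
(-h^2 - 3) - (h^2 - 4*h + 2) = -2*h^2 + 4*h - 5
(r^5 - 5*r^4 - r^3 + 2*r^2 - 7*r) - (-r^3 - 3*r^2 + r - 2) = r^5 - 5*r^4 + 5*r^2 - 8*r + 2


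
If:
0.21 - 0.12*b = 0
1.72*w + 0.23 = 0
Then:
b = 1.75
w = -0.13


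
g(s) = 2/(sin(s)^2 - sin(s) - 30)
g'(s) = 2*(-2*sin(s)*cos(s) + cos(s))/(sin(s)^2 - sin(s) - 30)^2 = 2*(1 - 2*sin(s))*cos(s)/(sin(s) + cos(s)^2 + 29)^2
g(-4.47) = -0.07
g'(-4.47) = 0.00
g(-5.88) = -0.07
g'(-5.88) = 0.00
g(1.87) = -0.07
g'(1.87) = 0.00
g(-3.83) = -0.07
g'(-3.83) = 0.00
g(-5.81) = -0.07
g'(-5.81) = 0.00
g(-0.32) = -0.07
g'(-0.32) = 0.00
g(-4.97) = -0.07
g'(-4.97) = -0.00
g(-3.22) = -0.07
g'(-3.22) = -0.00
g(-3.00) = -0.07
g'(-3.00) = 0.00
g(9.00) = -0.07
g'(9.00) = 0.00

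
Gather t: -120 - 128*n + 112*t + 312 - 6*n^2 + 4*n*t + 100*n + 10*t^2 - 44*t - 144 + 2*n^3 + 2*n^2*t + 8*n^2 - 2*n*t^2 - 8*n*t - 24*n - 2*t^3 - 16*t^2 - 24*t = 2*n^3 + 2*n^2 - 52*n - 2*t^3 + t^2*(-2*n - 6) + t*(2*n^2 - 4*n + 44) + 48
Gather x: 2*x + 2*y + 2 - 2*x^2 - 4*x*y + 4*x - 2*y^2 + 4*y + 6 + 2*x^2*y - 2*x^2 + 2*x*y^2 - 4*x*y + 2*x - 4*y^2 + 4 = x^2*(2*y - 4) + x*(2*y^2 - 8*y + 8) - 6*y^2 + 6*y + 12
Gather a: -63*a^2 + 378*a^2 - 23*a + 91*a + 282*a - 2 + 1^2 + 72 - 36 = 315*a^2 + 350*a + 35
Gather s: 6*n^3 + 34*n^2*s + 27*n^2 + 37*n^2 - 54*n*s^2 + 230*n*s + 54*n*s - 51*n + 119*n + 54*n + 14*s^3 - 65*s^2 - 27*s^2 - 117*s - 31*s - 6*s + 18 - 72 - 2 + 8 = 6*n^3 + 64*n^2 + 122*n + 14*s^3 + s^2*(-54*n - 92) + s*(34*n^2 + 284*n - 154) - 48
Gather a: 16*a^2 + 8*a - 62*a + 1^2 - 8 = 16*a^2 - 54*a - 7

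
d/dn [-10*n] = -10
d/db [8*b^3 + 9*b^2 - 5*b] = 24*b^2 + 18*b - 5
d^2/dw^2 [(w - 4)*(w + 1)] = 2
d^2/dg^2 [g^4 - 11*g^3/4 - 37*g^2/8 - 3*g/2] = 12*g^2 - 33*g/2 - 37/4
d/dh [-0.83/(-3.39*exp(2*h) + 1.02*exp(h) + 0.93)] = (0.8466 - 5.6274*exp(h))*exp(h)/(-3.39*exp(2*h) + 1.02*exp(h) + 0.93)^2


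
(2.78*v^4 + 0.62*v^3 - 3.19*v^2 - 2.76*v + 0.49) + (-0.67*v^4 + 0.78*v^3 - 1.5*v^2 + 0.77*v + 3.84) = 2.11*v^4 + 1.4*v^3 - 4.69*v^2 - 1.99*v + 4.33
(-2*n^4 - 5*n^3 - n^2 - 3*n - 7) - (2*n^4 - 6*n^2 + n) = -4*n^4 - 5*n^3 + 5*n^2 - 4*n - 7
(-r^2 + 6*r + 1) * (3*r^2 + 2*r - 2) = -3*r^4 + 16*r^3 + 17*r^2 - 10*r - 2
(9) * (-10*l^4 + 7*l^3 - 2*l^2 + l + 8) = -90*l^4 + 63*l^3 - 18*l^2 + 9*l + 72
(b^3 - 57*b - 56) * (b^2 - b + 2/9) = b^5 - b^4 - 511*b^3/9 + b^2 + 130*b/3 - 112/9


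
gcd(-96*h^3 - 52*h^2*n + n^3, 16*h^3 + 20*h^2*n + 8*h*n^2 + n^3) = 2*h + n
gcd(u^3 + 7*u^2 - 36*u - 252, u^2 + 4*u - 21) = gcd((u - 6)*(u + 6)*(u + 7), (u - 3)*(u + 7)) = u + 7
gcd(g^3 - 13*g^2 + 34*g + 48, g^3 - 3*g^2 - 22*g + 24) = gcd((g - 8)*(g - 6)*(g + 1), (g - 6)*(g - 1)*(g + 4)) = g - 6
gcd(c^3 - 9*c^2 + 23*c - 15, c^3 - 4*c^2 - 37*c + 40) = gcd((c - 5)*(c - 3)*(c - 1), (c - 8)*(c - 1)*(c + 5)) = c - 1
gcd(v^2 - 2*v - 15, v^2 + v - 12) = 1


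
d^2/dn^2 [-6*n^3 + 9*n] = -36*n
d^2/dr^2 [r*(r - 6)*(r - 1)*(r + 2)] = 12*r^2 - 30*r - 16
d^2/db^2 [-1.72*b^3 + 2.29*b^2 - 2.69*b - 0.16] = 4.58 - 10.32*b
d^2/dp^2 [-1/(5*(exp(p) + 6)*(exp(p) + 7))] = (-4*exp(3*p) - 39*exp(2*p) - exp(p) + 546)*exp(p)/(5*(exp(6*p) + 39*exp(5*p) + 633*exp(4*p) + 5473*exp(3*p) + 26586*exp(2*p) + 68796*exp(p) + 74088))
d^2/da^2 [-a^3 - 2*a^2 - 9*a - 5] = -6*a - 4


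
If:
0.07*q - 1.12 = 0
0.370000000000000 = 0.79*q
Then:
No Solution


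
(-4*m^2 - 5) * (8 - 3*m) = 12*m^3 - 32*m^2 + 15*m - 40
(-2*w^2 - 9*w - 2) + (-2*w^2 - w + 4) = -4*w^2 - 10*w + 2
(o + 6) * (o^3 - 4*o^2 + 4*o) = o^4 + 2*o^3 - 20*o^2 + 24*o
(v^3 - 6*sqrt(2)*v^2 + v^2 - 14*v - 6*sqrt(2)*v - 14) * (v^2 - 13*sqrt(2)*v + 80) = v^5 - 19*sqrt(2)*v^4 + v^4 - 19*sqrt(2)*v^3 + 222*v^3 - 298*sqrt(2)*v^2 + 222*v^2 - 1120*v - 298*sqrt(2)*v - 1120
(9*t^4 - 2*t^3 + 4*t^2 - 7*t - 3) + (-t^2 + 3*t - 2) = 9*t^4 - 2*t^3 + 3*t^2 - 4*t - 5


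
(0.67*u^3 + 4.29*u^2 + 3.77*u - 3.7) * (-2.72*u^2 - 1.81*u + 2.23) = -1.8224*u^5 - 12.8815*u^4 - 16.5252*u^3 + 12.807*u^2 + 15.1041*u - 8.251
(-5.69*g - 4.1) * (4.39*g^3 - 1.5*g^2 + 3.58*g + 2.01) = -24.9791*g^4 - 9.464*g^3 - 14.2202*g^2 - 26.1149*g - 8.241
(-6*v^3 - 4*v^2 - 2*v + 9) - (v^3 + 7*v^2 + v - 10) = -7*v^3 - 11*v^2 - 3*v + 19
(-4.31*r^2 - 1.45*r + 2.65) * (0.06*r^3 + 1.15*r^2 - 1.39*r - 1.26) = -0.2586*r^5 - 5.0435*r^4 + 4.4824*r^3 + 10.4936*r^2 - 1.8565*r - 3.339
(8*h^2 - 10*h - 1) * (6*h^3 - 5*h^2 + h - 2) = 48*h^5 - 100*h^4 + 52*h^3 - 21*h^2 + 19*h + 2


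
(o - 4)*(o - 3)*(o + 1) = o^3 - 6*o^2 + 5*o + 12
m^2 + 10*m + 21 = (m + 3)*(m + 7)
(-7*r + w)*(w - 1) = -7*r*w + 7*r + w^2 - w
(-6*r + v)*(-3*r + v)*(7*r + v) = 126*r^3 - 45*r^2*v - 2*r*v^2 + v^3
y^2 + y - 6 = (y - 2)*(y + 3)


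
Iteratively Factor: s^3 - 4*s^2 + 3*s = (s - 3)*(s^2 - s) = (s - 3)*(s - 1)*(s)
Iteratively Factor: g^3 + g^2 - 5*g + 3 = (g - 1)*(g^2 + 2*g - 3) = (g - 1)*(g + 3)*(g - 1)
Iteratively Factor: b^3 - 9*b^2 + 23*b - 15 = (b - 3)*(b^2 - 6*b + 5) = (b - 5)*(b - 3)*(b - 1)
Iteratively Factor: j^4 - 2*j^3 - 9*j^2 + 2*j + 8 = (j - 1)*(j^3 - j^2 - 10*j - 8) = (j - 4)*(j - 1)*(j^2 + 3*j + 2) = (j - 4)*(j - 1)*(j + 1)*(j + 2)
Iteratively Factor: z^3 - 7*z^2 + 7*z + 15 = (z - 3)*(z^2 - 4*z - 5) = (z - 3)*(z + 1)*(z - 5)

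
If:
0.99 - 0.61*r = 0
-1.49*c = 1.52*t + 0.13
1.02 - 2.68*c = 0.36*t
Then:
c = 0.45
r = 1.62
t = -0.53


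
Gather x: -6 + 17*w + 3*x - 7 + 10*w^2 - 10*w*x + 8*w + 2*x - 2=10*w^2 + 25*w + x*(5 - 10*w) - 15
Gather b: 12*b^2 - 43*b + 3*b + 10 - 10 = 12*b^2 - 40*b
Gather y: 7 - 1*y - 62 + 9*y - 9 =8*y - 64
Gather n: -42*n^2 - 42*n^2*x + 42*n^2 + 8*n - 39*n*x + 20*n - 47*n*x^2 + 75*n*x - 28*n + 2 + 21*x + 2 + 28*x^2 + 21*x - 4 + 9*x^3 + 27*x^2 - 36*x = -42*n^2*x + n*(-47*x^2 + 36*x) + 9*x^3 + 55*x^2 + 6*x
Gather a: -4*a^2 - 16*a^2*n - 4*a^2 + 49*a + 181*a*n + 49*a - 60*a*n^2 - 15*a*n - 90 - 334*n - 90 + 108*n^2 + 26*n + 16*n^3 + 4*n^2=a^2*(-16*n - 8) + a*(-60*n^2 + 166*n + 98) + 16*n^3 + 112*n^2 - 308*n - 180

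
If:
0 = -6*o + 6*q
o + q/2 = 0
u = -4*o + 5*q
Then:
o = 0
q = 0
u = 0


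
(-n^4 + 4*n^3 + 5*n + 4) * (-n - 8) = n^5 + 4*n^4 - 32*n^3 - 5*n^2 - 44*n - 32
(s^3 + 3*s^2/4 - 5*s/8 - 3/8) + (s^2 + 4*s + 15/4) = s^3 + 7*s^2/4 + 27*s/8 + 27/8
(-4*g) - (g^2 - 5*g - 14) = -g^2 + g + 14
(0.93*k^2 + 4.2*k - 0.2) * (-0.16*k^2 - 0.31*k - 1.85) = -0.1488*k^4 - 0.9603*k^3 - 2.9905*k^2 - 7.708*k + 0.37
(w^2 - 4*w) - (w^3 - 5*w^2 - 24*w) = -w^3 + 6*w^2 + 20*w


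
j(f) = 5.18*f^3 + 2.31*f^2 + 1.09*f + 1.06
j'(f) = 15.54*f^2 + 4.62*f + 1.09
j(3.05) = 172.84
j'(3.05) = 159.74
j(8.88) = 3820.07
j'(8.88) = 1267.51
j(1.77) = 38.95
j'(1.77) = 57.95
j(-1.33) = -8.49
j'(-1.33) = 22.43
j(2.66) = 117.80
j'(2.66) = 123.33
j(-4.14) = -331.42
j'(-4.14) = 248.31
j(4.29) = 457.23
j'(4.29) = 306.91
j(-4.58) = -453.13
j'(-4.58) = 305.90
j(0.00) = 1.06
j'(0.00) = 1.09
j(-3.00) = -121.28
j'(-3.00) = 127.09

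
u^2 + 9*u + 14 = (u + 2)*(u + 7)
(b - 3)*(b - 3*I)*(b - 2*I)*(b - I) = b^4 - 3*b^3 - 6*I*b^3 - 11*b^2 + 18*I*b^2 + 33*b + 6*I*b - 18*I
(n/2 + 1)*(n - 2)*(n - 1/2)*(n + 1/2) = n^4/2 - 17*n^2/8 + 1/2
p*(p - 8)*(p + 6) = p^3 - 2*p^2 - 48*p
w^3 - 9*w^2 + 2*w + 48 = (w - 8)*(w - 3)*(w + 2)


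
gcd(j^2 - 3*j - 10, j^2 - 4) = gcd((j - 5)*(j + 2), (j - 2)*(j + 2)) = j + 2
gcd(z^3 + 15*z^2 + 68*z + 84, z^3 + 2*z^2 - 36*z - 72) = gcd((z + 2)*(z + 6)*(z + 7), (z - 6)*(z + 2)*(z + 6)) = z^2 + 8*z + 12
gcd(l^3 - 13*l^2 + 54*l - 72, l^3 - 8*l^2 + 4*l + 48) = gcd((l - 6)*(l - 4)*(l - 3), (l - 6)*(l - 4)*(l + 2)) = l^2 - 10*l + 24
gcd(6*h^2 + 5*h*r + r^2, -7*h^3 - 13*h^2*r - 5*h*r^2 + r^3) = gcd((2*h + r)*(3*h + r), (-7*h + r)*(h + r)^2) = 1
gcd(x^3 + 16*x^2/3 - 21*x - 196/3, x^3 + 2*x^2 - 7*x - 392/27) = x + 7/3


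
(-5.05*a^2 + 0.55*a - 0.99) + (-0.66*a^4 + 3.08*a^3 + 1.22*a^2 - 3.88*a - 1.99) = -0.66*a^4 + 3.08*a^3 - 3.83*a^2 - 3.33*a - 2.98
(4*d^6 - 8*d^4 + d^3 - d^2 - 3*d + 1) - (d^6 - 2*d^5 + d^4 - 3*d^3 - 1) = 3*d^6 + 2*d^5 - 9*d^4 + 4*d^3 - d^2 - 3*d + 2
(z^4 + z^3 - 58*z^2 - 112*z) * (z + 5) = z^5 + 6*z^4 - 53*z^3 - 402*z^2 - 560*z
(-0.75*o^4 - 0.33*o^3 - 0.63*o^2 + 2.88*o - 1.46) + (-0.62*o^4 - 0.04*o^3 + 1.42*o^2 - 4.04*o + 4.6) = -1.37*o^4 - 0.37*o^3 + 0.79*o^2 - 1.16*o + 3.14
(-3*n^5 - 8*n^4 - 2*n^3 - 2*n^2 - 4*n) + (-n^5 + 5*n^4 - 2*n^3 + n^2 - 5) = -4*n^5 - 3*n^4 - 4*n^3 - n^2 - 4*n - 5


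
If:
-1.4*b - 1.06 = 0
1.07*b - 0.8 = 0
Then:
No Solution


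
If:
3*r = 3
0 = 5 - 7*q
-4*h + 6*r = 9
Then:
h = -3/4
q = 5/7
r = 1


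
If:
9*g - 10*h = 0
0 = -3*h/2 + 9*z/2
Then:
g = 10*z/3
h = 3*z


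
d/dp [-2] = 0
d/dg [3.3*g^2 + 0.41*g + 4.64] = 6.6*g + 0.41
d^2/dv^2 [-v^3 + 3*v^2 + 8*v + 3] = 6 - 6*v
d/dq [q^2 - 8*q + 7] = 2*q - 8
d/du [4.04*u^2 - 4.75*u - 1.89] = 8.08*u - 4.75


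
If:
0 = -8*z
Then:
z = 0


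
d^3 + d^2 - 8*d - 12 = (d - 3)*(d + 2)^2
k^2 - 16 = (k - 4)*(k + 4)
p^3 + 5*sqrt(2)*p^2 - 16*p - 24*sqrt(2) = (p - 2*sqrt(2))*(p + sqrt(2))*(p + 6*sqrt(2))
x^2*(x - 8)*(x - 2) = x^4 - 10*x^3 + 16*x^2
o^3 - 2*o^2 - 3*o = o*(o - 3)*(o + 1)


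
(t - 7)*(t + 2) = t^2 - 5*t - 14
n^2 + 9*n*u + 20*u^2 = (n + 4*u)*(n + 5*u)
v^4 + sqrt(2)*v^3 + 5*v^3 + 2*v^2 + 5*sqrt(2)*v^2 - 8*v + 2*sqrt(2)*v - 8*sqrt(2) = (v - 1)*(v + 2)*(v + 4)*(v + sqrt(2))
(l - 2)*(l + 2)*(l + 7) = l^3 + 7*l^2 - 4*l - 28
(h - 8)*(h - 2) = h^2 - 10*h + 16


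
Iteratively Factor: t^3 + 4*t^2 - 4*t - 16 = (t + 4)*(t^2 - 4) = (t - 2)*(t + 4)*(t + 2)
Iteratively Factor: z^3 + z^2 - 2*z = (z)*(z^2 + z - 2) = z*(z - 1)*(z + 2)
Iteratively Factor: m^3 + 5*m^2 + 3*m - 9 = (m - 1)*(m^2 + 6*m + 9) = (m - 1)*(m + 3)*(m + 3)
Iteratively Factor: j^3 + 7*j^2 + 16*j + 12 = (j + 2)*(j^2 + 5*j + 6) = (j + 2)*(j + 3)*(j + 2)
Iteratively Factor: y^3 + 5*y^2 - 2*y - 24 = (y + 4)*(y^2 + y - 6) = (y - 2)*(y + 4)*(y + 3)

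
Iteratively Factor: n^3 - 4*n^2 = (n - 4)*(n^2) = n*(n - 4)*(n)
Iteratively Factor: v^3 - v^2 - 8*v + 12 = (v - 2)*(v^2 + v - 6) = (v - 2)*(v + 3)*(v - 2)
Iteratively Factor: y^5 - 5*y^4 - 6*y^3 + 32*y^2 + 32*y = (y + 1)*(y^4 - 6*y^3 + 32*y) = (y - 4)*(y + 1)*(y^3 - 2*y^2 - 8*y) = y*(y - 4)*(y + 1)*(y^2 - 2*y - 8) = y*(y - 4)^2*(y + 1)*(y + 2)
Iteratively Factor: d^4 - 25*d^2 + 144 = (d - 3)*(d^3 + 3*d^2 - 16*d - 48) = (d - 3)*(d + 3)*(d^2 - 16) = (d - 4)*(d - 3)*(d + 3)*(d + 4)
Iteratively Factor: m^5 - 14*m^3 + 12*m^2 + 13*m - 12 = (m - 1)*(m^4 + m^3 - 13*m^2 - m + 12) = (m - 1)^2*(m^3 + 2*m^2 - 11*m - 12) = (m - 1)^2*(m + 1)*(m^2 + m - 12) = (m - 1)^2*(m + 1)*(m + 4)*(m - 3)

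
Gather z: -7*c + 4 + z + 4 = -7*c + z + 8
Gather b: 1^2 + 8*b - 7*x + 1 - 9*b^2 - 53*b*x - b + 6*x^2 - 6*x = -9*b^2 + b*(7 - 53*x) + 6*x^2 - 13*x + 2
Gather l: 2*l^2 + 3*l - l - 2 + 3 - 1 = 2*l^2 + 2*l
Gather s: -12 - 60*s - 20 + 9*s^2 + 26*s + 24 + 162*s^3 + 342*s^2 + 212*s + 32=162*s^3 + 351*s^2 + 178*s + 24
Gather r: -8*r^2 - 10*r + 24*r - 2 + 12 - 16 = -8*r^2 + 14*r - 6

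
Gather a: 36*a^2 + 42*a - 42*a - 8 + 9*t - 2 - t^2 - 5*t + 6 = 36*a^2 - t^2 + 4*t - 4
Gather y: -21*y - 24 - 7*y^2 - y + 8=-7*y^2 - 22*y - 16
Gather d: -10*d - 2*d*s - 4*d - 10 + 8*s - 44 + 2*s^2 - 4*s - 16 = d*(-2*s - 14) + 2*s^2 + 4*s - 70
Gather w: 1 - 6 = -5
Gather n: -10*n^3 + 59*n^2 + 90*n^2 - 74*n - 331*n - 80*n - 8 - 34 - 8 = -10*n^3 + 149*n^2 - 485*n - 50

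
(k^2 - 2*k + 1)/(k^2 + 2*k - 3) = (k - 1)/(k + 3)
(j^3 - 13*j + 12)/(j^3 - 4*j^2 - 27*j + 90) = (j^2 + 3*j - 4)/(j^2 - j - 30)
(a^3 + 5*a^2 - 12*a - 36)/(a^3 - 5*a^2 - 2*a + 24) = (a + 6)/(a - 4)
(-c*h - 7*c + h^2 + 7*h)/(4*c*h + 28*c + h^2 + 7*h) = (-c + h)/(4*c + h)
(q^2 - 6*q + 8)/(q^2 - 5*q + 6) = (q - 4)/(q - 3)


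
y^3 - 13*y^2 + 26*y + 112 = (y - 8)*(y - 7)*(y + 2)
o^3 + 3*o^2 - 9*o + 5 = (o - 1)^2*(o + 5)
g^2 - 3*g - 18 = (g - 6)*(g + 3)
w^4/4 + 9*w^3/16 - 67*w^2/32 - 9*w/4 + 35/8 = (w/4 + 1/2)*(w - 2)*(w - 5/4)*(w + 7/2)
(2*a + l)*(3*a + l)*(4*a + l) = 24*a^3 + 26*a^2*l + 9*a*l^2 + l^3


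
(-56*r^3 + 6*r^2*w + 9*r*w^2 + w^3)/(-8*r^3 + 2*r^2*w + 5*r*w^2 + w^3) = (14*r^2 - 5*r*w - w^2)/(2*r^2 - r*w - w^2)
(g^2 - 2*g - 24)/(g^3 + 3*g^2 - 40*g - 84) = (g + 4)/(g^2 + 9*g + 14)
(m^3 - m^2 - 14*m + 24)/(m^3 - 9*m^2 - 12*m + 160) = (m^2 - 5*m + 6)/(m^2 - 13*m + 40)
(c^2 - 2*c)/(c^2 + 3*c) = (c - 2)/(c + 3)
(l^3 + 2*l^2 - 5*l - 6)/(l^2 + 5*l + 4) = (l^2 + l - 6)/(l + 4)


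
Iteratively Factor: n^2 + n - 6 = (n + 3)*(n - 2)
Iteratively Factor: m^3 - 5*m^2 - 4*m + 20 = (m - 5)*(m^2 - 4) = (m - 5)*(m + 2)*(m - 2)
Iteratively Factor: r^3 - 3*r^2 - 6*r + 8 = (r - 1)*(r^2 - 2*r - 8) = (r - 1)*(r + 2)*(r - 4)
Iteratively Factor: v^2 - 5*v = (v - 5)*(v)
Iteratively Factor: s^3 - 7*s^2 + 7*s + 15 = (s + 1)*(s^2 - 8*s + 15) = (s - 5)*(s + 1)*(s - 3)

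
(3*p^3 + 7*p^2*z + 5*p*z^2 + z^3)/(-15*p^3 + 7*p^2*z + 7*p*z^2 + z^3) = (p^2 + 2*p*z + z^2)/(-5*p^2 + 4*p*z + z^2)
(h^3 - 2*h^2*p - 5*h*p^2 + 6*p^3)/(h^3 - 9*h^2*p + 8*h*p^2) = (-h^2 + h*p + 6*p^2)/(h*(-h + 8*p))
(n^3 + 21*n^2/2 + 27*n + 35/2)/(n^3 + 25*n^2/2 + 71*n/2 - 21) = (2*n^2 + 7*n + 5)/(2*n^2 + 11*n - 6)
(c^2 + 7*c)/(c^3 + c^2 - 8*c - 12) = c*(c + 7)/(c^3 + c^2 - 8*c - 12)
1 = 1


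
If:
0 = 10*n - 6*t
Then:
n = 3*t/5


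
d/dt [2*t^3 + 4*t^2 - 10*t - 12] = 6*t^2 + 8*t - 10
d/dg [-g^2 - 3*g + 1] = -2*g - 3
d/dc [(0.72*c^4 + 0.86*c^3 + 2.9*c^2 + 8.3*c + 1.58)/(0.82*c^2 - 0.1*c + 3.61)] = (1.1808*c^5 + 0.4892*c^4 + 10.2248*c^3 + 2.2178*c^2 + 18.3468*c + 30.121)/(0.6724*c^4 - 0.164*c^3 + 5.9304*c^2 - 0.722*c + 13.0321)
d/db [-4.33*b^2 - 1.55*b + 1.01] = -8.66*b - 1.55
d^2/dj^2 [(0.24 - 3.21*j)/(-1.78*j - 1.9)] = -23.233272/(1.78*j + 1.9)^3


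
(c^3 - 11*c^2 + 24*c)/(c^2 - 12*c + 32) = c*(c - 3)/(c - 4)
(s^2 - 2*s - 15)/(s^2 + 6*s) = (s^2 - 2*s - 15)/(s*(s + 6))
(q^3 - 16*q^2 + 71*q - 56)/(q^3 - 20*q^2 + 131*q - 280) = (q - 1)/(q - 5)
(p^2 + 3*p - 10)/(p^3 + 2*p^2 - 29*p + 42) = (p + 5)/(p^2 + 4*p - 21)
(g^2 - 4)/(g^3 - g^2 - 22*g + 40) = (g + 2)/(g^2 + g - 20)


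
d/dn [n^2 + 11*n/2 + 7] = 2*n + 11/2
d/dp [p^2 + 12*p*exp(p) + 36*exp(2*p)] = 12*p*exp(p) + 2*p + 72*exp(2*p) + 12*exp(p)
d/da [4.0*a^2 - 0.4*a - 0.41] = 8.0*a - 0.4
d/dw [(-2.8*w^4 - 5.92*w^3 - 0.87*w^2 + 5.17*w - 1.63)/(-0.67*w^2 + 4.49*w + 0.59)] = (3.752*w^5 - 33.7496*w^4 - 59.7696*w^3 - 10.9208*w^2 - 3.2108*w + 10.369)/(0.4489*w^4 - 6.0166*w^3 + 19.3695*w^2 + 5.2982*w + 0.3481)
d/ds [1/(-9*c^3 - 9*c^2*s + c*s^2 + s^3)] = (9*c^2 - 2*c*s - 3*s^2)/(9*c^3 + 9*c^2*s - c*s^2 - s^3)^2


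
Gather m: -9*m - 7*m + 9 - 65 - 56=-16*m - 112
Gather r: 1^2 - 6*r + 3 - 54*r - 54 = -60*r - 50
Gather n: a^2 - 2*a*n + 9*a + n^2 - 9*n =a^2 + 9*a + n^2 + n*(-2*a - 9)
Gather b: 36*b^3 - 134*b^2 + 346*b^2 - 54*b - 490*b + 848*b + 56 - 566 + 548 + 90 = 36*b^3 + 212*b^2 + 304*b + 128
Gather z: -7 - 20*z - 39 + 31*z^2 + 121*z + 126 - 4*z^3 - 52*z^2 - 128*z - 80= -4*z^3 - 21*z^2 - 27*z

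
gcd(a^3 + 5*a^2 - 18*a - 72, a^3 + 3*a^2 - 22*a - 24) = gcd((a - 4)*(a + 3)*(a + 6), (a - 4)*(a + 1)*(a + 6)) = a^2 + 2*a - 24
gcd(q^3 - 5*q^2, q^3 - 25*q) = q^2 - 5*q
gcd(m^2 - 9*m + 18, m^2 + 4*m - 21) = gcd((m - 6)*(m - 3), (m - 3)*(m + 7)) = m - 3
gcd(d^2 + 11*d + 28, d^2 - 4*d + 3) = 1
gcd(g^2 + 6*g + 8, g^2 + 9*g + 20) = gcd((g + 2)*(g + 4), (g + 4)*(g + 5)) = g + 4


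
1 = 1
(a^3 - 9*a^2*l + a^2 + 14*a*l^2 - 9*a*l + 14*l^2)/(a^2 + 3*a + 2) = (a^2 - 9*a*l + 14*l^2)/(a + 2)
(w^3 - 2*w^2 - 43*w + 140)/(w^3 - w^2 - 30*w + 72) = (w^2 + 2*w - 35)/(w^2 + 3*w - 18)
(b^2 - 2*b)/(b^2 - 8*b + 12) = b/(b - 6)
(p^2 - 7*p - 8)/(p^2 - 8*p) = (p + 1)/p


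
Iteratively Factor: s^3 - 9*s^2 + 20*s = (s - 5)*(s^2 - 4*s) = s*(s - 5)*(s - 4)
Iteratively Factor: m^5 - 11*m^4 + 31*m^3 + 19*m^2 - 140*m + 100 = (m - 1)*(m^4 - 10*m^3 + 21*m^2 + 40*m - 100) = (m - 5)*(m - 1)*(m^3 - 5*m^2 - 4*m + 20) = (m - 5)*(m - 1)*(m + 2)*(m^2 - 7*m + 10) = (m - 5)*(m - 2)*(m - 1)*(m + 2)*(m - 5)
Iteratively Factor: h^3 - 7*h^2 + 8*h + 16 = (h - 4)*(h^2 - 3*h - 4) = (h - 4)^2*(h + 1)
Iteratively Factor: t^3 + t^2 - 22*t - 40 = (t + 2)*(t^2 - t - 20) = (t + 2)*(t + 4)*(t - 5)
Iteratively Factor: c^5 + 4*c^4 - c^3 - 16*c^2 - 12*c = (c)*(c^4 + 4*c^3 - c^2 - 16*c - 12) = c*(c + 2)*(c^3 + 2*c^2 - 5*c - 6) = c*(c - 2)*(c + 2)*(c^2 + 4*c + 3) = c*(c - 2)*(c + 1)*(c + 2)*(c + 3)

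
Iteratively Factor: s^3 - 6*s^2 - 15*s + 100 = (s - 5)*(s^2 - s - 20) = (s - 5)*(s + 4)*(s - 5)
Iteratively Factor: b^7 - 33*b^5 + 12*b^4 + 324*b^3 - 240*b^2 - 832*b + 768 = (b - 2)*(b^6 + 2*b^5 - 29*b^4 - 46*b^3 + 232*b^2 + 224*b - 384) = (b - 2)*(b + 4)*(b^5 - 2*b^4 - 21*b^3 + 38*b^2 + 80*b - 96) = (b - 2)*(b + 4)^2*(b^4 - 6*b^3 + 3*b^2 + 26*b - 24) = (b - 3)*(b - 2)*(b + 4)^2*(b^3 - 3*b^2 - 6*b + 8) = (b - 3)*(b - 2)*(b - 1)*(b + 4)^2*(b^2 - 2*b - 8) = (b - 4)*(b - 3)*(b - 2)*(b - 1)*(b + 4)^2*(b + 2)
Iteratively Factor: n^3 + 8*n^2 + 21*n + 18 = (n + 3)*(n^2 + 5*n + 6) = (n + 2)*(n + 3)*(n + 3)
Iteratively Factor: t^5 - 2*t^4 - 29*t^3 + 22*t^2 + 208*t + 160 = (t - 5)*(t^4 + 3*t^3 - 14*t^2 - 48*t - 32) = (t - 5)*(t - 4)*(t^3 + 7*t^2 + 14*t + 8) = (t - 5)*(t - 4)*(t + 4)*(t^2 + 3*t + 2) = (t - 5)*(t - 4)*(t + 1)*(t + 4)*(t + 2)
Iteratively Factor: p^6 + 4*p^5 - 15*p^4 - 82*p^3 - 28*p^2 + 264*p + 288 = (p + 2)*(p^5 + 2*p^4 - 19*p^3 - 44*p^2 + 60*p + 144) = (p + 2)^2*(p^4 - 19*p^2 - 6*p + 72) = (p - 4)*(p + 2)^2*(p^3 + 4*p^2 - 3*p - 18) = (p - 4)*(p + 2)^2*(p + 3)*(p^2 + p - 6) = (p - 4)*(p + 2)^2*(p + 3)^2*(p - 2)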